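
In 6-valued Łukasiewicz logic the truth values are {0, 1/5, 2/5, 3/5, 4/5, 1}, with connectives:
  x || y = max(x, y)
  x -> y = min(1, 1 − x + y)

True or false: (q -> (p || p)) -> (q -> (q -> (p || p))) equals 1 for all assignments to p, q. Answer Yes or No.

At p = 1, q = 1/5, for instance:
p || p = 1 || 1 = 1
q -> (p || p) = 1/5 -> 1 = 1
q -> (q -> (p || p)) = 1/5 -> 1 = 1
(q -> (p || p)) -> (q -> (q -> (p || p))) = 1 -> 1 = 1
and checking the remaining 35 assignments likewise gives ≥ 1 in every case.

Yes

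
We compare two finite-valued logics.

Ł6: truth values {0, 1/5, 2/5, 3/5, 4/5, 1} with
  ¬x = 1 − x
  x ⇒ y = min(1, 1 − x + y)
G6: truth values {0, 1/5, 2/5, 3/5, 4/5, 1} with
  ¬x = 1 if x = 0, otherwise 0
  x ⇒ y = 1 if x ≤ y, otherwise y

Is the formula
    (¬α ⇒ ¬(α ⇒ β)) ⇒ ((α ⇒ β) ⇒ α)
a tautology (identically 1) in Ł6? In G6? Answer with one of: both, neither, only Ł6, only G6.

only Ł6

In Ł6: every assignment gives 1 — tautology.
In G6: at α = 1/5, β = 1/5 the value is 1/5 — not a tautology.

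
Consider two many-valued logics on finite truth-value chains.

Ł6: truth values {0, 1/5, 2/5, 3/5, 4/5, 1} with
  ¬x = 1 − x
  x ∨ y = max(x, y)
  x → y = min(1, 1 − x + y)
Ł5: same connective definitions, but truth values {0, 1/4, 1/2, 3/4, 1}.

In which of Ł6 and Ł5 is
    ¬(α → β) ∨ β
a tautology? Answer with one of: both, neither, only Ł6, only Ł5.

In Ł6: at α = 0, β = 0 the value is 0 — not a tautology.
In Ł5: at α = 0, β = 0 the value is 0 — not a tautology.

neither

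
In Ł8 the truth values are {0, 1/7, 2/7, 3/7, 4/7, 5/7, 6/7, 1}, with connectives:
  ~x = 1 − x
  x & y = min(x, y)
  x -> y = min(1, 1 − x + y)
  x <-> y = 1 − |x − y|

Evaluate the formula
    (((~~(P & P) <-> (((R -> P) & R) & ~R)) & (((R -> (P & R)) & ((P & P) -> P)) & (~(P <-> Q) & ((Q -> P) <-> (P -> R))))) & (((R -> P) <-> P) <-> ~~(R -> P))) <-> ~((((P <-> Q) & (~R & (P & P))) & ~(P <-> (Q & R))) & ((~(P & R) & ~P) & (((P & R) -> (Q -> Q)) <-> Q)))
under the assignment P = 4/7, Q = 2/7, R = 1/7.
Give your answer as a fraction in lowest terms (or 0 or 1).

P & P = 4/7 & 4/7 = 4/7
~(P & P) = ~4/7 = 3/7
~~(P & P) = ~3/7 = 4/7
R -> P = 1/7 -> 4/7 = 1
(R -> P) & R = 1 & 1/7 = 1/7
~R = ~1/7 = 6/7
((R -> P) & R) & ~R = 1/7 & 6/7 = 1/7
~~(P & P) <-> (((R -> P) & R) & ~R) = 4/7 <-> 1/7 = 4/7
P & R = 4/7 & 1/7 = 1/7
R -> (P & R) = 1/7 -> 1/7 = 1
P & P = 4/7 & 4/7 = 4/7
(P & P) -> P = 4/7 -> 4/7 = 1
(R -> (P & R)) & ((P & P) -> P) = 1 & 1 = 1
P <-> Q = 4/7 <-> 2/7 = 5/7
~(P <-> Q) = ~5/7 = 2/7
Q -> P = 2/7 -> 4/7 = 1
P -> R = 4/7 -> 1/7 = 4/7
(Q -> P) <-> (P -> R) = 1 <-> 4/7 = 4/7
~(P <-> Q) & ((Q -> P) <-> (P -> R)) = 2/7 & 4/7 = 2/7
((R -> (P & R)) & ((P & P) -> P)) & (~(P <-> Q) & ((Q -> P) <-> (P -> R))) = 1 & 2/7 = 2/7
(~~(P & P) <-> (((R -> P) & R) & ~R)) & (((R -> (P & R)) & ((P & P) -> P)) & (~(P <-> Q) & ((Q -> P) <-> (P -> R)))) = 4/7 & 2/7 = 2/7
R -> P = 1/7 -> 4/7 = 1
(R -> P) <-> P = 1 <-> 4/7 = 4/7
R -> P = 1/7 -> 4/7 = 1
~(R -> P) = ~1 = 0
~~(R -> P) = ~0 = 1
((R -> P) <-> P) <-> ~~(R -> P) = 4/7 <-> 1 = 4/7
((~~(P & P) <-> (((R -> P) & R) & ~R)) & (((R -> (P & R)) & ((P & P) -> P)) & (~(P <-> Q) & ((Q -> P) <-> (P -> R))))) & (((R -> P) <-> P) <-> ~~(R -> P)) = 2/7 & 4/7 = 2/7
P <-> Q = 4/7 <-> 2/7 = 5/7
~R = ~1/7 = 6/7
P & P = 4/7 & 4/7 = 4/7
~R & (P & P) = 6/7 & 4/7 = 4/7
(P <-> Q) & (~R & (P & P)) = 5/7 & 4/7 = 4/7
Q & R = 2/7 & 1/7 = 1/7
P <-> (Q & R) = 4/7 <-> 1/7 = 4/7
~(P <-> (Q & R)) = ~4/7 = 3/7
((P <-> Q) & (~R & (P & P))) & ~(P <-> (Q & R)) = 4/7 & 3/7 = 3/7
P & R = 4/7 & 1/7 = 1/7
~(P & R) = ~1/7 = 6/7
~P = ~4/7 = 3/7
~(P & R) & ~P = 6/7 & 3/7 = 3/7
P & R = 4/7 & 1/7 = 1/7
Q -> Q = 2/7 -> 2/7 = 1
(P & R) -> (Q -> Q) = 1/7 -> 1 = 1
((P & R) -> (Q -> Q)) <-> Q = 1 <-> 2/7 = 2/7
(~(P & R) & ~P) & (((P & R) -> (Q -> Q)) <-> Q) = 3/7 & 2/7 = 2/7
(((P <-> Q) & (~R & (P & P))) & ~(P <-> (Q & R))) & ((~(P & R) & ~P) & (((P & R) -> (Q -> Q)) <-> Q)) = 3/7 & 2/7 = 2/7
~((((P <-> Q) & (~R & (P & P))) & ~(P <-> (Q & R))) & ((~(P & R) & ~P) & (((P & R) -> (Q -> Q)) <-> Q))) = ~2/7 = 5/7
(((~~(P & P) <-> (((R -> P) & R) & ~R)) & (((R -> (P & R)) & ((P & P) -> P)) & (~(P <-> Q) & ((Q -> P) <-> (P -> R))))) & (((R -> P) <-> P) <-> ~~(R -> P))) <-> ~((((P <-> Q) & (~R & (P & P))) & ~(P <-> (Q & R))) & ((~(P & R) & ~P) & (((P & R) -> (Q -> Q)) <-> Q))) = 2/7 <-> 5/7 = 4/7

4/7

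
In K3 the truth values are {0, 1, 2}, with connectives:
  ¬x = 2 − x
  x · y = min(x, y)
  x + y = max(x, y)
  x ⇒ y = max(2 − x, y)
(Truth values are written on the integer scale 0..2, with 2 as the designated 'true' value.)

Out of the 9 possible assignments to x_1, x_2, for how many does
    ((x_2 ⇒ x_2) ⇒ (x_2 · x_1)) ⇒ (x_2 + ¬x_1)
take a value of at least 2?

7

x_1 = 0, x_2 = 0 ↦ 2  ≥
x_1 = 0, x_2 = 1 ↦ 2  ≥
x_1 = 0, x_2 = 2 ↦ 2  ≥
x_1 = 1, x_2 = 0 ↦ 2  ≥
x_1 = 1, x_2 = 1 ↦ 1  <
x_1 = 1, x_2 = 2 ↦ 2  ≥
x_1 = 2, x_2 = 0 ↦ 2  ≥
x_1 = 2, x_2 = 1 ↦ 1  <
x_1 = 2, x_2 = 2 ↦ 2  ≥
So 7 of the 9 assignments meet the threshold.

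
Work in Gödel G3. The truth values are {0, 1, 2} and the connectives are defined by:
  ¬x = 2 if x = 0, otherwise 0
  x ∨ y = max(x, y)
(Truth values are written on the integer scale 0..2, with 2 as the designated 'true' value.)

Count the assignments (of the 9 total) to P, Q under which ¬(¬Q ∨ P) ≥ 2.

2

P = 0, Q = 0 ↦ 0  <
P = 0, Q = 1 ↦ 2  ≥
P = 0, Q = 2 ↦ 2  ≥
P = 1, Q = 0 ↦ 0  <
P = 1, Q = 1 ↦ 0  <
P = 1, Q = 2 ↦ 0  <
P = 2, Q = 0 ↦ 0  <
P = 2, Q = 1 ↦ 0  <
P = 2, Q = 2 ↦ 0  <
So 2 of the 9 assignments meet the threshold.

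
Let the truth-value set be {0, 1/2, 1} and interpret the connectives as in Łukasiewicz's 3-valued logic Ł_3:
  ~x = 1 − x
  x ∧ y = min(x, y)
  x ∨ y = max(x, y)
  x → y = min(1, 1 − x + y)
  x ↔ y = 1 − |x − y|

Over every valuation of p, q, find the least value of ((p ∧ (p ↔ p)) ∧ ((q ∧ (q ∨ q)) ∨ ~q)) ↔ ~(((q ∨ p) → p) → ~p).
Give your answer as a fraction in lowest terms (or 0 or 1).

1/2

Take p = 1/2, q = 1:
p ↔ p = 1/2 ↔ 1/2 = 1
p ∧ (p ↔ p) = 1/2 ∧ 1 = 1/2
q ∨ q = 1 ∨ 1 = 1
q ∧ (q ∨ q) = 1 ∧ 1 = 1
~q = ~1 = 0
(q ∧ (q ∨ q)) ∨ ~q = 1 ∨ 0 = 1
(p ∧ (p ↔ p)) ∧ ((q ∧ (q ∨ q)) ∨ ~q) = 1/2 ∧ 1 = 1/2
q ∨ p = 1 ∨ 1/2 = 1
(q ∨ p) → p = 1 → 1/2 = 1/2
~p = ~1/2 = 1/2
((q ∨ p) → p) → ~p = 1/2 → 1/2 = 1
~(((q ∨ p) → p) → ~p) = ~1 = 0
((p ∧ (p ↔ p)) ∧ ((q ∧ (q ∨ q)) ∨ ~q)) ↔ ~(((q ∨ p) → p) → ~p) = 1/2 ↔ 0 = 1/2
No assignment yields a value below 1/2, so this is the minimum.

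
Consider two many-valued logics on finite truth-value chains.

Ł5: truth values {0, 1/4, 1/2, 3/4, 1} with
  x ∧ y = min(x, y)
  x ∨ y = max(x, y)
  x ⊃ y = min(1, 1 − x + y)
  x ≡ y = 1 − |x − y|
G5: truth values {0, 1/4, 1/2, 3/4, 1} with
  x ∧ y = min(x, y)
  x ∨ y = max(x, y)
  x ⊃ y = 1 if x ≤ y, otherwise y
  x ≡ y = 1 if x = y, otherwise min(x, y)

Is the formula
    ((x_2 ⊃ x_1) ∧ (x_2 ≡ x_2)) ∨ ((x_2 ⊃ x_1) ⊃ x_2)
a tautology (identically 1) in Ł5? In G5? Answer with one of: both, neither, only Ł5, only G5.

only G5

In Ł5: at x_1 = 0, x_2 = 1/4 the value is 3/4 — not a tautology.
In G5: every assignment gives 1 — tautology.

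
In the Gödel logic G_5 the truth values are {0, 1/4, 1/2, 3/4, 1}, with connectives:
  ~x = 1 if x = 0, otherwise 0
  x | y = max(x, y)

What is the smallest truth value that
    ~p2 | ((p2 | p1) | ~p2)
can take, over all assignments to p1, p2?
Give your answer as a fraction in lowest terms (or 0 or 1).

Take p1 = 0, p2 = 1/4:
~p2 = ~1/4 = 0
p2 | p1 = 1/4 | 0 = 1/4
~p2 = ~1/4 = 0
(p2 | p1) | ~p2 = 1/4 | 0 = 1/4
~p2 | ((p2 | p1) | ~p2) = 0 | 1/4 = 1/4
No assignment yields a value below 1/4, so this is the minimum.

1/4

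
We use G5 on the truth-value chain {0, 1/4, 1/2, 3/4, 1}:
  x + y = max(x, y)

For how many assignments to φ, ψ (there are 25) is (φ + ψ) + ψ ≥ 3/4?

16

value 1: 9 assignments (counts)
value 3/4: 7 assignments (counts)
value 1/2: 5 assignments
value 1/4: 3 assignments
value 0: 1 assignment
So 16 of the 25 assignments meet the threshold.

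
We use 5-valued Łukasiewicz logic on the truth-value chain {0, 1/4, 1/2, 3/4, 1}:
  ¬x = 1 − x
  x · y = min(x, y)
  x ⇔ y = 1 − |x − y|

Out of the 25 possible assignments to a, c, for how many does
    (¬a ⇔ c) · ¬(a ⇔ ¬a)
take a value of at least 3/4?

value 1: 2 assignments (counts)
value 3/4: 2 assignments (counts)
value 1/2: 10 assignments
value 1/4: 4 assignments
value 0: 7 assignments
So 4 of the 25 assignments meet the threshold.

4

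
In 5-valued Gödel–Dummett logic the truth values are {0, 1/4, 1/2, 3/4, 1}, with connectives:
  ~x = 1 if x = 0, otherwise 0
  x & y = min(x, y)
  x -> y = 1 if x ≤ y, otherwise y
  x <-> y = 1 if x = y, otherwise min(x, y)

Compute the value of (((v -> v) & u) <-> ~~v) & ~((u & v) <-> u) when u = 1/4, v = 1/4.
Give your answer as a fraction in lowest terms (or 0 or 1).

v -> v = 1/4 -> 1/4 = 1
(v -> v) & u = 1 & 1/4 = 1/4
~v = ~1/4 = 0
~~v = ~0 = 1
((v -> v) & u) <-> ~~v = 1/4 <-> 1 = 1/4
u & v = 1/4 & 1/4 = 1/4
(u & v) <-> u = 1/4 <-> 1/4 = 1
~((u & v) <-> u) = ~1 = 0
(((v -> v) & u) <-> ~~v) & ~((u & v) <-> u) = 1/4 & 0 = 0

0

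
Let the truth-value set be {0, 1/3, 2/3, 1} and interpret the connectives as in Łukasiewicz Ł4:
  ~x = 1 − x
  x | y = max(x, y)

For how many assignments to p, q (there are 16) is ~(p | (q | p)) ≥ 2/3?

p = 0, q = 0 ↦ 1  ≥
p = 0, q = 1/3 ↦ 2/3  ≥
p = 0, q = 2/3 ↦ 1/3  <
p = 0, q = 1 ↦ 0  <
p = 1/3, q = 0 ↦ 2/3  ≥
p = 1/3, q = 1/3 ↦ 2/3  ≥
p = 1/3, q = 2/3 ↦ 1/3  <
p = 1/3, q = 1 ↦ 0  <
p = 2/3, q = 0 ↦ 1/3  <
p = 2/3, q = 1/3 ↦ 1/3  <
p = 2/3, q = 2/3 ↦ 1/3  <
p = 2/3, q = 1 ↦ 0  <
p = 1, q = 0 ↦ 0  <
p = 1, q = 1/3 ↦ 0  <
p = 1, q = 2/3 ↦ 0  <
p = 1, q = 1 ↦ 0  <
So 4 of the 16 assignments meet the threshold.

4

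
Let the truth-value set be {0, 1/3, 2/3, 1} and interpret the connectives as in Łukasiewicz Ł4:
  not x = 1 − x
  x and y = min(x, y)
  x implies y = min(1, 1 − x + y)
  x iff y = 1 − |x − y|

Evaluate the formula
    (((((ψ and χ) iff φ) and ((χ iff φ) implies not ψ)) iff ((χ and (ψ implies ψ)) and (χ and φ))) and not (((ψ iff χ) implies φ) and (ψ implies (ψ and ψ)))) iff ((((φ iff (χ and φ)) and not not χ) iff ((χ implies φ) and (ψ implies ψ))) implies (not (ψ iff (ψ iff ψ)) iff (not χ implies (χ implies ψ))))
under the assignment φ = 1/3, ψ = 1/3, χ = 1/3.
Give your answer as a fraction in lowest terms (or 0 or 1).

2/3

ψ and χ = 1/3 and 1/3 = 1/3
(ψ and χ) iff φ = 1/3 iff 1/3 = 1
χ iff φ = 1/3 iff 1/3 = 1
not ψ = not 1/3 = 2/3
(χ iff φ) implies not ψ = 1 implies 2/3 = 2/3
((ψ and χ) iff φ) and ((χ iff φ) implies not ψ) = 1 and 2/3 = 2/3
ψ implies ψ = 1/3 implies 1/3 = 1
χ and (ψ implies ψ) = 1/3 and 1 = 1/3
χ and φ = 1/3 and 1/3 = 1/3
(χ and (ψ implies ψ)) and (χ and φ) = 1/3 and 1/3 = 1/3
(((ψ and χ) iff φ) and ((χ iff φ) implies not ψ)) iff ((χ and (ψ implies ψ)) and (χ and φ)) = 2/3 iff 1/3 = 2/3
ψ iff χ = 1/3 iff 1/3 = 1
(ψ iff χ) implies φ = 1 implies 1/3 = 1/3
ψ and ψ = 1/3 and 1/3 = 1/3
ψ implies (ψ and ψ) = 1/3 implies 1/3 = 1
((ψ iff χ) implies φ) and (ψ implies (ψ and ψ)) = 1/3 and 1 = 1/3
not (((ψ iff χ) implies φ) and (ψ implies (ψ and ψ))) = not 1/3 = 2/3
((((ψ and χ) iff φ) and ((χ iff φ) implies not ψ)) iff ((χ and (ψ implies ψ)) and (χ and φ))) and not (((ψ iff χ) implies φ) and (ψ implies (ψ and ψ))) = 2/3 and 2/3 = 2/3
χ and φ = 1/3 and 1/3 = 1/3
φ iff (χ and φ) = 1/3 iff 1/3 = 1
not χ = not 1/3 = 2/3
not not χ = not 2/3 = 1/3
(φ iff (χ and φ)) and not not χ = 1 and 1/3 = 1/3
χ implies φ = 1/3 implies 1/3 = 1
ψ implies ψ = 1/3 implies 1/3 = 1
(χ implies φ) and (ψ implies ψ) = 1 and 1 = 1
((φ iff (χ and φ)) and not not χ) iff ((χ implies φ) and (ψ implies ψ)) = 1/3 iff 1 = 1/3
ψ iff ψ = 1/3 iff 1/3 = 1
ψ iff (ψ iff ψ) = 1/3 iff 1 = 1/3
not (ψ iff (ψ iff ψ)) = not 1/3 = 2/3
not χ = not 1/3 = 2/3
χ implies ψ = 1/3 implies 1/3 = 1
not χ implies (χ implies ψ) = 2/3 implies 1 = 1
not (ψ iff (ψ iff ψ)) iff (not χ implies (χ implies ψ)) = 2/3 iff 1 = 2/3
(((φ iff (χ and φ)) and not not χ) iff ((χ implies φ) and (ψ implies ψ))) implies (not (ψ iff (ψ iff ψ)) iff (not χ implies (χ implies ψ))) = 1/3 implies 2/3 = 1
(((((ψ and χ) iff φ) and ((χ iff φ) implies not ψ)) iff ((χ and (ψ implies ψ)) and (χ and φ))) and not (((ψ iff χ) implies φ) and (ψ implies (ψ and ψ)))) iff ((((φ iff (χ and φ)) and not not χ) iff ((χ implies φ) and (ψ implies ψ))) implies (not (ψ iff (ψ iff ψ)) iff (not χ implies (χ implies ψ)))) = 2/3 iff 1 = 2/3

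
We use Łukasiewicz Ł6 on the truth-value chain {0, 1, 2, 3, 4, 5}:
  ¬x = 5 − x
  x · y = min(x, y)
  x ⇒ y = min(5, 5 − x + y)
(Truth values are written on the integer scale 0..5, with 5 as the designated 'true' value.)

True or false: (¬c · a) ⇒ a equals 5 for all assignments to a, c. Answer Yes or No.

Yes

At a = 5, c = 3, for instance:
¬c = ¬3 = 2
¬c · a = 2 · 5 = 2
(¬c · a) ⇒ a = 2 ⇒ 5 = 5
and checking the remaining 35 assignments likewise gives ≥ 5 in every case.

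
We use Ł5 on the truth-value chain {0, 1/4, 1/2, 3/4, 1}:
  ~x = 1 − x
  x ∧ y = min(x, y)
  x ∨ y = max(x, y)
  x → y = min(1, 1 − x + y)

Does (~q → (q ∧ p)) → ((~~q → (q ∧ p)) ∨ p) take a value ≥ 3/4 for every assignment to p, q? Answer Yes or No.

No

Counterexample: take p = 0, q = 3/4.
~q = ~3/4 = 1/4
q ∧ p = 3/4 ∧ 0 = 0
~q → (q ∧ p) = 1/4 → 0 = 3/4
~q = ~3/4 = 1/4
~~q = ~1/4 = 3/4
q ∧ p = 3/4 ∧ 0 = 0
~~q → (q ∧ p) = 3/4 → 0 = 1/4
(~~q → (q ∧ p)) ∨ p = 1/4 ∨ 0 = 1/4
(~q → (q ∧ p)) → ((~~q → (q ∧ p)) ∨ p) = 3/4 → 1/4 = 1/2
This gives 1/2, which is below 3/4.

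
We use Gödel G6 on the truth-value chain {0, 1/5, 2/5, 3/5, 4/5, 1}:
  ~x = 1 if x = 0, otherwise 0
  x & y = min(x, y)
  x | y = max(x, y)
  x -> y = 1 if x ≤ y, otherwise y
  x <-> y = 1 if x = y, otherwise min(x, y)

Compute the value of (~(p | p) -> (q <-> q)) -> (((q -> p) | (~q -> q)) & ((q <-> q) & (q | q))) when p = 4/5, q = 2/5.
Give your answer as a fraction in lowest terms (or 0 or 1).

2/5

p | p = 4/5 | 4/5 = 4/5
~(p | p) = ~4/5 = 0
q <-> q = 2/5 <-> 2/5 = 1
~(p | p) -> (q <-> q) = 0 -> 1 = 1
q -> p = 2/5 -> 4/5 = 1
~q = ~2/5 = 0
~q -> q = 0 -> 2/5 = 1
(q -> p) | (~q -> q) = 1 | 1 = 1
q <-> q = 2/5 <-> 2/5 = 1
q | q = 2/5 | 2/5 = 2/5
(q <-> q) & (q | q) = 1 & 2/5 = 2/5
((q -> p) | (~q -> q)) & ((q <-> q) & (q | q)) = 1 & 2/5 = 2/5
(~(p | p) -> (q <-> q)) -> (((q -> p) | (~q -> q)) & ((q <-> q) & (q | q))) = 1 -> 2/5 = 2/5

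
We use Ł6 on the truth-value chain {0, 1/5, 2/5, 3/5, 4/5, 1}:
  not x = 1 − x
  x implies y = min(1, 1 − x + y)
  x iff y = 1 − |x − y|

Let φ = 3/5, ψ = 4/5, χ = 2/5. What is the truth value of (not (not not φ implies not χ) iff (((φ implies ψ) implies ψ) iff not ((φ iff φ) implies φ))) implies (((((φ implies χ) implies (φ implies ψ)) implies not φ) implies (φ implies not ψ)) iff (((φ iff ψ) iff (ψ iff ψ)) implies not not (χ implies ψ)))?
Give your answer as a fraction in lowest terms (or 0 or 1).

not φ = not 3/5 = 2/5
not not φ = not 2/5 = 3/5
not χ = not 2/5 = 3/5
not not φ implies not χ = 3/5 implies 3/5 = 1
not (not not φ implies not χ) = not 1 = 0
φ implies ψ = 3/5 implies 4/5 = 1
(φ implies ψ) implies ψ = 1 implies 4/5 = 4/5
φ iff φ = 3/5 iff 3/5 = 1
(φ iff φ) implies φ = 1 implies 3/5 = 3/5
not ((φ iff φ) implies φ) = not 3/5 = 2/5
((φ implies ψ) implies ψ) iff not ((φ iff φ) implies φ) = 4/5 iff 2/5 = 3/5
not (not not φ implies not χ) iff (((φ implies ψ) implies ψ) iff not ((φ iff φ) implies φ)) = 0 iff 3/5 = 2/5
φ implies χ = 3/5 implies 2/5 = 4/5
φ implies ψ = 3/5 implies 4/5 = 1
(φ implies χ) implies (φ implies ψ) = 4/5 implies 1 = 1
not φ = not 3/5 = 2/5
((φ implies χ) implies (φ implies ψ)) implies not φ = 1 implies 2/5 = 2/5
not ψ = not 4/5 = 1/5
φ implies not ψ = 3/5 implies 1/5 = 3/5
(((φ implies χ) implies (φ implies ψ)) implies not φ) implies (φ implies not ψ) = 2/5 implies 3/5 = 1
φ iff ψ = 3/5 iff 4/5 = 4/5
ψ iff ψ = 4/5 iff 4/5 = 1
(φ iff ψ) iff (ψ iff ψ) = 4/5 iff 1 = 4/5
χ implies ψ = 2/5 implies 4/5 = 1
not (χ implies ψ) = not 1 = 0
not not (χ implies ψ) = not 0 = 1
((φ iff ψ) iff (ψ iff ψ)) implies not not (χ implies ψ) = 4/5 implies 1 = 1
((((φ implies χ) implies (φ implies ψ)) implies not φ) implies (φ implies not ψ)) iff (((φ iff ψ) iff (ψ iff ψ)) implies not not (χ implies ψ)) = 1 iff 1 = 1
(not (not not φ implies not χ) iff (((φ implies ψ) implies ψ) iff not ((φ iff φ) implies φ))) implies (((((φ implies χ) implies (φ implies ψ)) implies not φ) implies (φ implies not ψ)) iff (((φ iff ψ) iff (ψ iff ψ)) implies not not (χ implies ψ))) = 2/5 implies 1 = 1

1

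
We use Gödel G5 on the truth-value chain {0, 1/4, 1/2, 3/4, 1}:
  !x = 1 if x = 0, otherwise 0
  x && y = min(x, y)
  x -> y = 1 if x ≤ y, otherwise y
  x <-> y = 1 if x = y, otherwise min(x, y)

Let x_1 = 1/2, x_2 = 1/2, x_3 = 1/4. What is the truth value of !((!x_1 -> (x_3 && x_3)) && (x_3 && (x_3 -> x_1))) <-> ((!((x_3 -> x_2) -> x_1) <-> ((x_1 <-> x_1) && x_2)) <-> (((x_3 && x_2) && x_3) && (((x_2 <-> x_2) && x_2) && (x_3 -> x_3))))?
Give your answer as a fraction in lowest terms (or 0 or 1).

1

!x_1 = !1/2 = 0
x_3 && x_3 = 1/4 && 1/4 = 1/4
!x_1 -> (x_3 && x_3) = 0 -> 1/4 = 1
x_3 -> x_1 = 1/4 -> 1/2 = 1
x_3 && (x_3 -> x_1) = 1/4 && 1 = 1/4
(!x_1 -> (x_3 && x_3)) && (x_3 && (x_3 -> x_1)) = 1 && 1/4 = 1/4
!((!x_1 -> (x_3 && x_3)) && (x_3 && (x_3 -> x_1))) = !1/4 = 0
x_3 -> x_2 = 1/4 -> 1/2 = 1
(x_3 -> x_2) -> x_1 = 1 -> 1/2 = 1/2
!((x_3 -> x_2) -> x_1) = !1/2 = 0
x_1 <-> x_1 = 1/2 <-> 1/2 = 1
(x_1 <-> x_1) && x_2 = 1 && 1/2 = 1/2
!((x_3 -> x_2) -> x_1) <-> ((x_1 <-> x_1) && x_2) = 0 <-> 1/2 = 0
x_3 && x_2 = 1/4 && 1/2 = 1/4
(x_3 && x_2) && x_3 = 1/4 && 1/4 = 1/4
x_2 <-> x_2 = 1/2 <-> 1/2 = 1
(x_2 <-> x_2) && x_2 = 1 && 1/2 = 1/2
x_3 -> x_3 = 1/4 -> 1/4 = 1
((x_2 <-> x_2) && x_2) && (x_3 -> x_3) = 1/2 && 1 = 1/2
((x_3 && x_2) && x_3) && (((x_2 <-> x_2) && x_2) && (x_3 -> x_3)) = 1/4 && 1/2 = 1/4
(!((x_3 -> x_2) -> x_1) <-> ((x_1 <-> x_1) && x_2)) <-> (((x_3 && x_2) && x_3) && (((x_2 <-> x_2) && x_2) && (x_3 -> x_3))) = 0 <-> 1/4 = 0
!((!x_1 -> (x_3 && x_3)) && (x_3 && (x_3 -> x_1))) <-> ((!((x_3 -> x_2) -> x_1) <-> ((x_1 <-> x_1) && x_2)) <-> (((x_3 && x_2) && x_3) && (((x_2 <-> x_2) && x_2) && (x_3 -> x_3)))) = 0 <-> 0 = 1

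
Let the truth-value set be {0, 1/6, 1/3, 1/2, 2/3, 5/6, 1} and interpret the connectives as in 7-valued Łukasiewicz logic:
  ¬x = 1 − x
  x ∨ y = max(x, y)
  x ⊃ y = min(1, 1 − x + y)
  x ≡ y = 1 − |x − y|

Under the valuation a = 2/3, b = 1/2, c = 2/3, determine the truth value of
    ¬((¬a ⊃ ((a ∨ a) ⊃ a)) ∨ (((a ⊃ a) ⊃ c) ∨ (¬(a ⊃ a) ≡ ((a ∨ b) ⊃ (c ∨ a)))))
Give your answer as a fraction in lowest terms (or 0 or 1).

0

¬a = ¬2/3 = 1/3
a ∨ a = 2/3 ∨ 2/3 = 2/3
(a ∨ a) ⊃ a = 2/3 ⊃ 2/3 = 1
¬a ⊃ ((a ∨ a) ⊃ a) = 1/3 ⊃ 1 = 1
a ⊃ a = 2/3 ⊃ 2/3 = 1
(a ⊃ a) ⊃ c = 1 ⊃ 2/3 = 2/3
a ⊃ a = 2/3 ⊃ 2/3 = 1
¬(a ⊃ a) = ¬1 = 0
a ∨ b = 2/3 ∨ 1/2 = 2/3
c ∨ a = 2/3 ∨ 2/3 = 2/3
(a ∨ b) ⊃ (c ∨ a) = 2/3 ⊃ 2/3 = 1
¬(a ⊃ a) ≡ ((a ∨ b) ⊃ (c ∨ a)) = 0 ≡ 1 = 0
((a ⊃ a) ⊃ c) ∨ (¬(a ⊃ a) ≡ ((a ∨ b) ⊃ (c ∨ a))) = 2/3 ∨ 0 = 2/3
(¬a ⊃ ((a ∨ a) ⊃ a)) ∨ (((a ⊃ a) ⊃ c) ∨ (¬(a ⊃ a) ≡ ((a ∨ b) ⊃ (c ∨ a)))) = 1 ∨ 2/3 = 1
¬((¬a ⊃ ((a ∨ a) ⊃ a)) ∨ (((a ⊃ a) ⊃ c) ∨ (¬(a ⊃ a) ≡ ((a ∨ b) ⊃ (c ∨ a))))) = ¬1 = 0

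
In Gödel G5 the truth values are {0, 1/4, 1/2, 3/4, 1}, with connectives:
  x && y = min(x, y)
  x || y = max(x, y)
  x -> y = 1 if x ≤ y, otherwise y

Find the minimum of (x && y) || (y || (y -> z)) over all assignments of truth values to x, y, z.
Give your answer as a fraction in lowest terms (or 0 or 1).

1/4

Take x = 0, y = 1/4, z = 0:
x && y = 0 && 1/4 = 0
y -> z = 1/4 -> 0 = 0
y || (y -> z) = 1/4 || 0 = 1/4
(x && y) || (y || (y -> z)) = 0 || 1/4 = 1/4
No assignment yields a value below 1/4, so this is the minimum.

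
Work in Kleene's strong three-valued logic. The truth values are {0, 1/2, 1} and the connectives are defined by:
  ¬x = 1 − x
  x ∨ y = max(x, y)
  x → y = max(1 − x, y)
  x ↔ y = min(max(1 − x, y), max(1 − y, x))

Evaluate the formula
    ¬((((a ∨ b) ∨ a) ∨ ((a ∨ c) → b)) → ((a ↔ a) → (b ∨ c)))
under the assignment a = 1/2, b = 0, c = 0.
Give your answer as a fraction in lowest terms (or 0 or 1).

a ∨ b = 1/2 ∨ 0 = 1/2
(a ∨ b) ∨ a = 1/2 ∨ 1/2 = 1/2
a ∨ c = 1/2 ∨ 0 = 1/2
(a ∨ c) → b = 1/2 → 0 = 1/2
((a ∨ b) ∨ a) ∨ ((a ∨ c) → b) = 1/2 ∨ 1/2 = 1/2
a ↔ a = 1/2 ↔ 1/2 = 1/2
b ∨ c = 0 ∨ 0 = 0
(a ↔ a) → (b ∨ c) = 1/2 → 0 = 1/2
(((a ∨ b) ∨ a) ∨ ((a ∨ c) → b)) → ((a ↔ a) → (b ∨ c)) = 1/2 → 1/2 = 1/2
¬((((a ∨ b) ∨ a) ∨ ((a ∨ c) → b)) → ((a ↔ a) → (b ∨ c))) = ¬1/2 = 1/2

1/2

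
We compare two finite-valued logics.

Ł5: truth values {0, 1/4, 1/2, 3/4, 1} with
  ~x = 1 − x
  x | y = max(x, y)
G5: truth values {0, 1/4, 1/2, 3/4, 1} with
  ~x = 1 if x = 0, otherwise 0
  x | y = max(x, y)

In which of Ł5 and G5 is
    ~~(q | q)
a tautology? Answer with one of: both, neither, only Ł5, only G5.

neither

In Ł5: at q = 0 the value is 0 — not a tautology.
In G5: at q = 0 the value is 0 — not a tautology.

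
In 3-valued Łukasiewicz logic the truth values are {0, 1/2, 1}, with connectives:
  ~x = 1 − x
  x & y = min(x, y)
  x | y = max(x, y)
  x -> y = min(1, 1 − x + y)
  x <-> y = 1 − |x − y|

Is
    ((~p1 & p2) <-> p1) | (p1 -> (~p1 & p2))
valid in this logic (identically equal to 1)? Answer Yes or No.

No

Counterexample: take p1 = 1/2, p2 = 0.
~p1 = ~1/2 = 1/2
~p1 & p2 = 1/2 & 0 = 0
(~p1 & p2) <-> p1 = 0 <-> 1/2 = 1/2
~p1 = ~1/2 = 1/2
~p1 & p2 = 1/2 & 0 = 0
p1 -> (~p1 & p2) = 1/2 -> 0 = 1/2
((~p1 & p2) <-> p1) | (p1 -> (~p1 & p2)) = 1/2 | 1/2 = 1/2
This gives 1/2 ≠ 1.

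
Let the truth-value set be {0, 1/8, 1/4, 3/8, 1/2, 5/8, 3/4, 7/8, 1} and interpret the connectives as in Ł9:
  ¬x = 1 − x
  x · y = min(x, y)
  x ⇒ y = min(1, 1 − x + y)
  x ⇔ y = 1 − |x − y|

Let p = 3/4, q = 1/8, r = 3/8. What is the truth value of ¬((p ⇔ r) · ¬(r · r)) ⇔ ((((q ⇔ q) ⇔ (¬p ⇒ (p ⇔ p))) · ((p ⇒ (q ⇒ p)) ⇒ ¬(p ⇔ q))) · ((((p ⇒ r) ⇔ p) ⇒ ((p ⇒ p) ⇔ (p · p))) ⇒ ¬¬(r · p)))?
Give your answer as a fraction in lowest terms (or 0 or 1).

p ⇔ r = 3/4 ⇔ 3/8 = 5/8
r · r = 3/8 · 3/8 = 3/8
¬(r · r) = ¬3/8 = 5/8
(p ⇔ r) · ¬(r · r) = 5/8 · 5/8 = 5/8
¬((p ⇔ r) · ¬(r · r)) = ¬5/8 = 3/8
q ⇔ q = 1/8 ⇔ 1/8 = 1
¬p = ¬3/4 = 1/4
p ⇔ p = 3/4 ⇔ 3/4 = 1
¬p ⇒ (p ⇔ p) = 1/4 ⇒ 1 = 1
(q ⇔ q) ⇔ (¬p ⇒ (p ⇔ p)) = 1 ⇔ 1 = 1
q ⇒ p = 1/8 ⇒ 3/4 = 1
p ⇒ (q ⇒ p) = 3/4 ⇒ 1 = 1
p ⇔ q = 3/4 ⇔ 1/8 = 3/8
¬(p ⇔ q) = ¬3/8 = 5/8
(p ⇒ (q ⇒ p)) ⇒ ¬(p ⇔ q) = 1 ⇒ 5/8 = 5/8
((q ⇔ q) ⇔ (¬p ⇒ (p ⇔ p))) · ((p ⇒ (q ⇒ p)) ⇒ ¬(p ⇔ q)) = 1 · 5/8 = 5/8
p ⇒ r = 3/4 ⇒ 3/8 = 5/8
(p ⇒ r) ⇔ p = 5/8 ⇔ 3/4 = 7/8
p ⇒ p = 3/4 ⇒ 3/4 = 1
p · p = 3/4 · 3/4 = 3/4
(p ⇒ p) ⇔ (p · p) = 1 ⇔ 3/4 = 3/4
((p ⇒ r) ⇔ p) ⇒ ((p ⇒ p) ⇔ (p · p)) = 7/8 ⇒ 3/4 = 7/8
r · p = 3/8 · 3/4 = 3/8
¬(r · p) = ¬3/8 = 5/8
¬¬(r · p) = ¬5/8 = 3/8
(((p ⇒ r) ⇔ p) ⇒ ((p ⇒ p) ⇔ (p · p))) ⇒ ¬¬(r · p) = 7/8 ⇒ 3/8 = 1/2
(((q ⇔ q) ⇔ (¬p ⇒ (p ⇔ p))) · ((p ⇒ (q ⇒ p)) ⇒ ¬(p ⇔ q))) · ((((p ⇒ r) ⇔ p) ⇒ ((p ⇒ p) ⇔ (p · p))) ⇒ ¬¬(r · p)) = 5/8 · 1/2 = 1/2
¬((p ⇔ r) · ¬(r · r)) ⇔ ((((q ⇔ q) ⇔ (¬p ⇒ (p ⇔ p))) · ((p ⇒ (q ⇒ p)) ⇒ ¬(p ⇔ q))) · ((((p ⇒ r) ⇔ p) ⇒ ((p ⇒ p) ⇔ (p · p))) ⇒ ¬¬(r · p))) = 3/8 ⇔ 1/2 = 7/8

7/8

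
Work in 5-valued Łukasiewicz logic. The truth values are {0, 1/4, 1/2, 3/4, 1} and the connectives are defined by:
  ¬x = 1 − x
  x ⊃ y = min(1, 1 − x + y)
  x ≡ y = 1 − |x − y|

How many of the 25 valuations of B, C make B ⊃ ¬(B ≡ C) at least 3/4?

18

value 1: 13 assignments (counts)
value 3/4: 5 assignments (counts)
value 1/2: 4 assignments
value 1/4: 2 assignments
value 0: 1 assignment
So 18 of the 25 assignments meet the threshold.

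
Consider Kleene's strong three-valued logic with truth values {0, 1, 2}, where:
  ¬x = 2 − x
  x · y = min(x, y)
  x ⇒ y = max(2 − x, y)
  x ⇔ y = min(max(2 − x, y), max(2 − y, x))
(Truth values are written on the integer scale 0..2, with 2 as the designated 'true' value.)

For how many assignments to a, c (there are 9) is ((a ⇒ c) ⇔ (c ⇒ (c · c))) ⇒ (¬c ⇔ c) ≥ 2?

a = 0, c = 0 ↦ 0  <
a = 0, c = 1 ↦ 1  <
a = 0, c = 2 ↦ 0  <
a = 1, c = 0 ↦ 1  <
a = 1, c = 1 ↦ 1  <
a = 1, c = 2 ↦ 0  <
a = 2, c = 0 ↦ 2  ≥
a = 2, c = 1 ↦ 1  <
a = 2, c = 2 ↦ 0  <
So 1 of the 9 assignments meets the threshold.

1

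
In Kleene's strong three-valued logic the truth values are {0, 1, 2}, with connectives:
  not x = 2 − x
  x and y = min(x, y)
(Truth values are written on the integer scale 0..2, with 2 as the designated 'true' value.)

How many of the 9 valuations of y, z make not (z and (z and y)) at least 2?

5

y = 0, z = 0 ↦ 2  ≥
y = 0, z = 1 ↦ 2  ≥
y = 0, z = 2 ↦ 2  ≥
y = 1, z = 0 ↦ 2  ≥
y = 1, z = 1 ↦ 1  <
y = 1, z = 2 ↦ 1  <
y = 2, z = 0 ↦ 2  ≥
y = 2, z = 1 ↦ 1  <
y = 2, z = 2 ↦ 0  <
So 5 of the 9 assignments meet the threshold.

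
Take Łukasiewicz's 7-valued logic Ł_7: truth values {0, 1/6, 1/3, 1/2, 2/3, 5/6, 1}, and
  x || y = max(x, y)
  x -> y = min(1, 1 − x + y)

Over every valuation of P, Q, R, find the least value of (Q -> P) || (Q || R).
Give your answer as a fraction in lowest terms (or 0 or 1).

Take P = 0, Q = 1/2, R = 0:
Q -> P = 1/2 -> 0 = 1/2
Q || R = 1/2 || 0 = 1/2
(Q -> P) || (Q || R) = 1/2 || 1/2 = 1/2
No assignment yields a value below 1/2, so this is the minimum.

1/2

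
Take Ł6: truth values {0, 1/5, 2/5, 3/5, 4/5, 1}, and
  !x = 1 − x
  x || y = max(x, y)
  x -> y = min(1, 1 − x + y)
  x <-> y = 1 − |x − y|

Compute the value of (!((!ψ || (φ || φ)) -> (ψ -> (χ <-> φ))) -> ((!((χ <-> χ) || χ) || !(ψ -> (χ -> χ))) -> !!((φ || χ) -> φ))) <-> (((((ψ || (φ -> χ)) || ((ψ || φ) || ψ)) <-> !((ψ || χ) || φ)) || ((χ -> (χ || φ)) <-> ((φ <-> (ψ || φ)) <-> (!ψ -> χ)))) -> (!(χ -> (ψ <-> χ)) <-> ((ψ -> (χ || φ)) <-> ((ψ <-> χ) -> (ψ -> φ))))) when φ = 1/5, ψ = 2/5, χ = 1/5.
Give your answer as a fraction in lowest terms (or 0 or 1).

!ψ = !2/5 = 3/5
φ || φ = 1/5 || 1/5 = 1/5
!ψ || (φ || φ) = 3/5 || 1/5 = 3/5
χ <-> φ = 1/5 <-> 1/5 = 1
ψ -> (χ <-> φ) = 2/5 -> 1 = 1
(!ψ || (φ || φ)) -> (ψ -> (χ <-> φ)) = 3/5 -> 1 = 1
!((!ψ || (φ || φ)) -> (ψ -> (χ <-> φ))) = !1 = 0
χ <-> χ = 1/5 <-> 1/5 = 1
(χ <-> χ) || χ = 1 || 1/5 = 1
!((χ <-> χ) || χ) = !1 = 0
χ -> χ = 1/5 -> 1/5 = 1
ψ -> (χ -> χ) = 2/5 -> 1 = 1
!(ψ -> (χ -> χ)) = !1 = 0
!((χ <-> χ) || χ) || !(ψ -> (χ -> χ)) = 0 || 0 = 0
φ || χ = 1/5 || 1/5 = 1/5
(φ || χ) -> φ = 1/5 -> 1/5 = 1
!((φ || χ) -> φ) = !1 = 0
!!((φ || χ) -> φ) = !0 = 1
(!((χ <-> χ) || χ) || !(ψ -> (χ -> χ))) -> !!((φ || χ) -> φ) = 0 -> 1 = 1
!((!ψ || (φ || φ)) -> (ψ -> (χ <-> φ))) -> ((!((χ <-> χ) || χ) || !(ψ -> (χ -> χ))) -> !!((φ || χ) -> φ)) = 0 -> 1 = 1
φ -> χ = 1/5 -> 1/5 = 1
ψ || (φ -> χ) = 2/5 || 1 = 1
ψ || φ = 2/5 || 1/5 = 2/5
(ψ || φ) || ψ = 2/5 || 2/5 = 2/5
(ψ || (φ -> χ)) || ((ψ || φ) || ψ) = 1 || 2/5 = 1
ψ || χ = 2/5 || 1/5 = 2/5
(ψ || χ) || φ = 2/5 || 1/5 = 2/5
!((ψ || χ) || φ) = !2/5 = 3/5
((ψ || (φ -> χ)) || ((ψ || φ) || ψ)) <-> !((ψ || χ) || φ) = 1 <-> 3/5 = 3/5
χ || φ = 1/5 || 1/5 = 1/5
χ -> (χ || φ) = 1/5 -> 1/5 = 1
ψ || φ = 2/5 || 1/5 = 2/5
φ <-> (ψ || φ) = 1/5 <-> 2/5 = 4/5
!ψ = !2/5 = 3/5
!ψ -> χ = 3/5 -> 1/5 = 3/5
(φ <-> (ψ || φ)) <-> (!ψ -> χ) = 4/5 <-> 3/5 = 4/5
(χ -> (χ || φ)) <-> ((φ <-> (ψ || φ)) <-> (!ψ -> χ)) = 1 <-> 4/5 = 4/5
(((ψ || (φ -> χ)) || ((ψ || φ) || ψ)) <-> !((ψ || χ) || φ)) || ((χ -> (χ || φ)) <-> ((φ <-> (ψ || φ)) <-> (!ψ -> χ))) = 3/5 || 4/5 = 4/5
ψ <-> χ = 2/5 <-> 1/5 = 4/5
χ -> (ψ <-> χ) = 1/5 -> 4/5 = 1
!(χ -> (ψ <-> χ)) = !1 = 0
χ || φ = 1/5 || 1/5 = 1/5
ψ -> (χ || φ) = 2/5 -> 1/5 = 4/5
ψ <-> χ = 2/5 <-> 1/5 = 4/5
ψ -> φ = 2/5 -> 1/5 = 4/5
(ψ <-> χ) -> (ψ -> φ) = 4/5 -> 4/5 = 1
(ψ -> (χ || φ)) <-> ((ψ <-> χ) -> (ψ -> φ)) = 4/5 <-> 1 = 4/5
!(χ -> (ψ <-> χ)) <-> ((ψ -> (χ || φ)) <-> ((ψ <-> χ) -> (ψ -> φ))) = 0 <-> 4/5 = 1/5
((((ψ || (φ -> χ)) || ((ψ || φ) || ψ)) <-> !((ψ || χ) || φ)) || ((χ -> (χ || φ)) <-> ((φ <-> (ψ || φ)) <-> (!ψ -> χ)))) -> (!(χ -> (ψ <-> χ)) <-> ((ψ -> (χ || φ)) <-> ((ψ <-> χ) -> (ψ -> φ)))) = 4/5 -> 1/5 = 2/5
(!((!ψ || (φ || φ)) -> (ψ -> (χ <-> φ))) -> ((!((χ <-> χ) || χ) || !(ψ -> (χ -> χ))) -> !!((φ || χ) -> φ))) <-> (((((ψ || (φ -> χ)) || ((ψ || φ) || ψ)) <-> !((ψ || χ) || φ)) || ((χ -> (χ || φ)) <-> ((φ <-> (ψ || φ)) <-> (!ψ -> χ)))) -> (!(χ -> (ψ <-> χ)) <-> ((ψ -> (χ || φ)) <-> ((ψ <-> χ) -> (ψ -> φ))))) = 1 <-> 2/5 = 2/5

2/5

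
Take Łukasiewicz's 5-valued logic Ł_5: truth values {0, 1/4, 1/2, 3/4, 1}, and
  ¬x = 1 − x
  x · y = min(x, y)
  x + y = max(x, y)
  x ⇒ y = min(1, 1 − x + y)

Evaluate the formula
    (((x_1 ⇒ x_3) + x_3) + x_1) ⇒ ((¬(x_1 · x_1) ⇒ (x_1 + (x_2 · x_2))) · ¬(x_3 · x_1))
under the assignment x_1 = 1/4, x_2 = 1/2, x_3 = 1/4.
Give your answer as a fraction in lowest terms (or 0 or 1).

3/4

x_1 ⇒ x_3 = 1/4 ⇒ 1/4 = 1
(x_1 ⇒ x_3) + x_3 = 1 + 1/4 = 1
((x_1 ⇒ x_3) + x_3) + x_1 = 1 + 1/4 = 1
x_1 · x_1 = 1/4 · 1/4 = 1/4
¬(x_1 · x_1) = ¬1/4 = 3/4
x_2 · x_2 = 1/2 · 1/2 = 1/2
x_1 + (x_2 · x_2) = 1/4 + 1/2 = 1/2
¬(x_1 · x_1) ⇒ (x_1 + (x_2 · x_2)) = 3/4 ⇒ 1/2 = 3/4
x_3 · x_1 = 1/4 · 1/4 = 1/4
¬(x_3 · x_1) = ¬1/4 = 3/4
(¬(x_1 · x_1) ⇒ (x_1 + (x_2 · x_2))) · ¬(x_3 · x_1) = 3/4 · 3/4 = 3/4
(((x_1 ⇒ x_3) + x_3) + x_1) ⇒ ((¬(x_1 · x_1) ⇒ (x_1 + (x_2 · x_2))) · ¬(x_3 · x_1)) = 1 ⇒ 3/4 = 3/4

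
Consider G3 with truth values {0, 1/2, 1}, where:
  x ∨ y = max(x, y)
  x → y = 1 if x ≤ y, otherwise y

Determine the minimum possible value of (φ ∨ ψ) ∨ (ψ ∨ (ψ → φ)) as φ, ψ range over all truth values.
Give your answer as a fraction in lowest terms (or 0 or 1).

1/2

Take φ = 0, ψ = 1/2:
φ ∨ ψ = 0 ∨ 1/2 = 1/2
ψ → φ = 1/2 → 0 = 0
ψ ∨ (ψ → φ) = 1/2 ∨ 0 = 1/2
(φ ∨ ψ) ∨ (ψ ∨ (ψ → φ)) = 1/2 ∨ 1/2 = 1/2
No assignment yields a value below 1/2, so this is the minimum.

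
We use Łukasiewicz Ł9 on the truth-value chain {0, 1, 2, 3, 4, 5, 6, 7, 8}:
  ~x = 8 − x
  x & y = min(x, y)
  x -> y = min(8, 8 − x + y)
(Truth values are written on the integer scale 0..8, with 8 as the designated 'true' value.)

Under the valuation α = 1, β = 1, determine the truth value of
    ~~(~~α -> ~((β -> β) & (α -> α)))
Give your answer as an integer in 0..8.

7

~α = ~1 = 7
~~α = ~7 = 1
β -> β = 1 -> 1 = 8
α -> α = 1 -> 1 = 8
(β -> β) & (α -> α) = 8 & 8 = 8
~((β -> β) & (α -> α)) = ~8 = 0
~~α -> ~((β -> β) & (α -> α)) = 1 -> 0 = 7
~(~~α -> ~((β -> β) & (α -> α))) = ~7 = 1
~~(~~α -> ~((β -> β) & (α -> α))) = ~1 = 7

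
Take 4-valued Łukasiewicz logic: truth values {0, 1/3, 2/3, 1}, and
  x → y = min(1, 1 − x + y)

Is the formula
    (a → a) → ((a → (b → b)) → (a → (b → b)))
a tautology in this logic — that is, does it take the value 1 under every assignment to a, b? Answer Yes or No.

a = 0, b = 0 ↦ 1
a = 0, b = 1/3 ↦ 1
a = 0, b = 2/3 ↦ 1
a = 0, b = 1 ↦ 1
a = 1/3, b = 0 ↦ 1
a = 1/3, b = 1/3 ↦ 1
a = 1/3, b = 2/3 ↦ 1
a = 1/3, b = 1 ↦ 1
a = 2/3, b = 0 ↦ 1
a = 2/3, b = 1/3 ↦ 1
a = 2/3, b = 2/3 ↦ 1
a = 2/3, b = 1 ↦ 1
a = 1, b = 0 ↦ 1
a = 1, b = 1/3 ↦ 1
a = 1, b = 2/3 ↦ 1
a = 1, b = 1 ↦ 1
Every assignment gives a value ≥ 1.

Yes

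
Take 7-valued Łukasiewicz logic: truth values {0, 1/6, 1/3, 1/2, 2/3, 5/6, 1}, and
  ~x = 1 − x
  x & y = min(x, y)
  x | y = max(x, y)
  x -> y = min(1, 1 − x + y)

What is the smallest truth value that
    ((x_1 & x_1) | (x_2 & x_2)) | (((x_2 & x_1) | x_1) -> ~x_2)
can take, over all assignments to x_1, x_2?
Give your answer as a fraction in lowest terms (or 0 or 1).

Take x_1 = 2/3, x_2 = 2/3:
x_1 & x_1 = 2/3 & 2/3 = 2/3
x_2 & x_2 = 2/3 & 2/3 = 2/3
(x_1 & x_1) | (x_2 & x_2) = 2/3 | 2/3 = 2/3
x_2 & x_1 = 2/3 & 2/3 = 2/3
(x_2 & x_1) | x_1 = 2/3 | 2/3 = 2/3
~x_2 = ~2/3 = 1/3
((x_2 & x_1) | x_1) -> ~x_2 = 2/3 -> 1/3 = 2/3
((x_1 & x_1) | (x_2 & x_2)) | (((x_2 & x_1) | x_1) -> ~x_2) = 2/3 | 2/3 = 2/3
No assignment yields a value below 2/3, so this is the minimum.

2/3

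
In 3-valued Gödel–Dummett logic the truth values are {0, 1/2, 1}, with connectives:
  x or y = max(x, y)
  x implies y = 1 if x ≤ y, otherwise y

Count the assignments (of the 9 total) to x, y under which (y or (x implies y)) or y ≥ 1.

x = 0, y = 0 ↦ 1  ≥
x = 0, y = 1/2 ↦ 1  ≥
x = 0, y = 1 ↦ 1  ≥
x = 1/2, y = 0 ↦ 0  <
x = 1/2, y = 1/2 ↦ 1  ≥
x = 1/2, y = 1 ↦ 1  ≥
x = 1, y = 0 ↦ 0  <
x = 1, y = 1/2 ↦ 1/2  <
x = 1, y = 1 ↦ 1  ≥
So 6 of the 9 assignments meet the threshold.

6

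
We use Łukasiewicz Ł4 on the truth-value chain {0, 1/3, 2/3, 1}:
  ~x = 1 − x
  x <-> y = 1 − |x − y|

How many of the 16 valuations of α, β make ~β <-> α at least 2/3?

10

α = 0, β = 0 ↦ 0  <
α = 0, β = 1/3 ↦ 1/3  <
α = 0, β = 2/3 ↦ 2/3  ≥
α = 0, β = 1 ↦ 1  ≥
α = 1/3, β = 0 ↦ 1/3  <
α = 1/3, β = 1/3 ↦ 2/3  ≥
α = 1/3, β = 2/3 ↦ 1  ≥
α = 1/3, β = 1 ↦ 2/3  ≥
α = 2/3, β = 0 ↦ 2/3  ≥
α = 2/3, β = 1/3 ↦ 1  ≥
α = 2/3, β = 2/3 ↦ 2/3  ≥
α = 2/3, β = 1 ↦ 1/3  <
α = 1, β = 0 ↦ 1  ≥
α = 1, β = 1/3 ↦ 2/3  ≥
α = 1, β = 2/3 ↦ 1/3  <
α = 1, β = 1 ↦ 0  <
So 10 of the 16 assignments meet the threshold.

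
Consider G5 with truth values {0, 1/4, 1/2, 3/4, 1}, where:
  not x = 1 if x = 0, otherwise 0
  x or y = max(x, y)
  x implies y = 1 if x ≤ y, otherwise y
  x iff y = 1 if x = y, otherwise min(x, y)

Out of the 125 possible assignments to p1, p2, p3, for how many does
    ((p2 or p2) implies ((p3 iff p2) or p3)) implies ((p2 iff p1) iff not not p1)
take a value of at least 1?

value 1: 66 assignments (counts)
value 3/4: 3 assignments
value 1/2: 10 assignments
value 1/4: 21 assignments
value 0: 25 assignments
So 66 of the 125 assignments meet the threshold.

66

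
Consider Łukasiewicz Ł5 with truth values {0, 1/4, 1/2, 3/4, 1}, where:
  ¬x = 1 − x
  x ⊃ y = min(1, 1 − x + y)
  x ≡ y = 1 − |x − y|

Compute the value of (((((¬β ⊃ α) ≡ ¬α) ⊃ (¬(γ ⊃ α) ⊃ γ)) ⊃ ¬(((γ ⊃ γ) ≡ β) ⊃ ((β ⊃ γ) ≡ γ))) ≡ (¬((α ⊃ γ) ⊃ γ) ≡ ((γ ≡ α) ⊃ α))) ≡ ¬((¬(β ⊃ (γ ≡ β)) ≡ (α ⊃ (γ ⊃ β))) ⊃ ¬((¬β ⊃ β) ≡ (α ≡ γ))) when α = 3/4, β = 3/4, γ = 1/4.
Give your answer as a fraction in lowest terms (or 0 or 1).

1/4

¬β = ¬3/4 = 1/4
¬β ⊃ α = 1/4 ⊃ 3/4 = 1
¬α = ¬3/4 = 1/4
(¬β ⊃ α) ≡ ¬α = 1 ≡ 1/4 = 1/4
γ ⊃ α = 1/4 ⊃ 3/4 = 1
¬(γ ⊃ α) = ¬1 = 0
¬(γ ⊃ α) ⊃ γ = 0 ⊃ 1/4 = 1
((¬β ⊃ α) ≡ ¬α) ⊃ (¬(γ ⊃ α) ⊃ γ) = 1/4 ⊃ 1 = 1
γ ⊃ γ = 1/4 ⊃ 1/4 = 1
(γ ⊃ γ) ≡ β = 1 ≡ 3/4 = 3/4
β ⊃ γ = 3/4 ⊃ 1/4 = 1/2
(β ⊃ γ) ≡ γ = 1/2 ≡ 1/4 = 3/4
((γ ⊃ γ) ≡ β) ⊃ ((β ⊃ γ) ≡ γ) = 3/4 ⊃ 3/4 = 1
¬(((γ ⊃ γ) ≡ β) ⊃ ((β ⊃ γ) ≡ γ)) = ¬1 = 0
(((¬β ⊃ α) ≡ ¬α) ⊃ (¬(γ ⊃ α) ⊃ γ)) ⊃ ¬(((γ ⊃ γ) ≡ β) ⊃ ((β ⊃ γ) ≡ γ)) = 1 ⊃ 0 = 0
α ⊃ γ = 3/4 ⊃ 1/4 = 1/2
(α ⊃ γ) ⊃ γ = 1/2 ⊃ 1/4 = 3/4
¬((α ⊃ γ) ⊃ γ) = ¬3/4 = 1/4
γ ≡ α = 1/4 ≡ 3/4 = 1/2
(γ ≡ α) ⊃ α = 1/2 ⊃ 3/4 = 1
¬((α ⊃ γ) ⊃ γ) ≡ ((γ ≡ α) ⊃ α) = 1/4 ≡ 1 = 1/4
((((¬β ⊃ α) ≡ ¬α) ⊃ (¬(γ ⊃ α) ⊃ γ)) ⊃ ¬(((γ ⊃ γ) ≡ β) ⊃ ((β ⊃ γ) ≡ γ))) ≡ (¬((α ⊃ γ) ⊃ γ) ≡ ((γ ≡ α) ⊃ α)) = 0 ≡ 1/4 = 3/4
γ ≡ β = 1/4 ≡ 3/4 = 1/2
β ⊃ (γ ≡ β) = 3/4 ⊃ 1/2 = 3/4
¬(β ⊃ (γ ≡ β)) = ¬3/4 = 1/4
γ ⊃ β = 1/4 ⊃ 3/4 = 1
α ⊃ (γ ⊃ β) = 3/4 ⊃ 1 = 1
¬(β ⊃ (γ ≡ β)) ≡ (α ⊃ (γ ⊃ β)) = 1/4 ≡ 1 = 1/4
¬β = ¬3/4 = 1/4
¬β ⊃ β = 1/4 ⊃ 3/4 = 1
α ≡ γ = 3/4 ≡ 1/4 = 1/2
(¬β ⊃ β) ≡ (α ≡ γ) = 1 ≡ 1/2 = 1/2
¬((¬β ⊃ β) ≡ (α ≡ γ)) = ¬1/2 = 1/2
(¬(β ⊃ (γ ≡ β)) ≡ (α ⊃ (γ ⊃ β))) ⊃ ¬((¬β ⊃ β) ≡ (α ≡ γ)) = 1/4 ⊃ 1/2 = 1
¬((¬(β ⊃ (γ ≡ β)) ≡ (α ⊃ (γ ⊃ β))) ⊃ ¬((¬β ⊃ β) ≡ (α ≡ γ))) = ¬1 = 0
(((((¬β ⊃ α) ≡ ¬α) ⊃ (¬(γ ⊃ α) ⊃ γ)) ⊃ ¬(((γ ⊃ γ) ≡ β) ⊃ ((β ⊃ γ) ≡ γ))) ≡ (¬((α ⊃ γ) ⊃ γ) ≡ ((γ ≡ α) ⊃ α))) ≡ ¬((¬(β ⊃ (γ ≡ β)) ≡ (α ⊃ (γ ⊃ β))) ⊃ ¬((¬β ⊃ β) ≡ (α ≡ γ))) = 3/4 ≡ 0 = 1/4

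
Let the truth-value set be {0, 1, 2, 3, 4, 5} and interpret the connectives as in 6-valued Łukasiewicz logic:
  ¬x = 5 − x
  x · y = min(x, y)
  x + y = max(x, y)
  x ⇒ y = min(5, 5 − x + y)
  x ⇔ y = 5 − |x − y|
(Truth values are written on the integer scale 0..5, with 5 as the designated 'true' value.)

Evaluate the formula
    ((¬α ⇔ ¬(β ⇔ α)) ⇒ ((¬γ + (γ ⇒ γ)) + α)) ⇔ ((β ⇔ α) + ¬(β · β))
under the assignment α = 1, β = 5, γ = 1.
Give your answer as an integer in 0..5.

1

¬α = ¬1 = 4
β ⇔ α = 5 ⇔ 1 = 1
¬(β ⇔ α) = ¬1 = 4
¬α ⇔ ¬(β ⇔ α) = 4 ⇔ 4 = 5
¬γ = ¬1 = 4
γ ⇒ γ = 1 ⇒ 1 = 5
¬γ + (γ ⇒ γ) = 4 + 5 = 5
(¬γ + (γ ⇒ γ)) + α = 5 + 1 = 5
(¬α ⇔ ¬(β ⇔ α)) ⇒ ((¬γ + (γ ⇒ γ)) + α) = 5 ⇒ 5 = 5
β ⇔ α = 5 ⇔ 1 = 1
β · β = 5 · 5 = 5
¬(β · β) = ¬5 = 0
(β ⇔ α) + ¬(β · β) = 1 + 0 = 1
((¬α ⇔ ¬(β ⇔ α)) ⇒ ((¬γ + (γ ⇒ γ)) + α)) ⇔ ((β ⇔ α) + ¬(β · β)) = 5 ⇔ 1 = 1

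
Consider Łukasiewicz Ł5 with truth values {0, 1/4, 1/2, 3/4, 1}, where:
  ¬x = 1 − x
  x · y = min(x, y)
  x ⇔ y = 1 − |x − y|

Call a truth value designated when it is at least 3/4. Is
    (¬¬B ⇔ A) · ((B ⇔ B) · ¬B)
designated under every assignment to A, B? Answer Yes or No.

Counterexample: take A = 0, B = 1/2.
¬B = ¬1/2 = 1/2
¬¬B = ¬1/2 = 1/2
¬¬B ⇔ A = 1/2 ⇔ 0 = 1/2
B ⇔ B = 1/2 ⇔ 1/2 = 1
¬B = ¬1/2 = 1/2
(B ⇔ B) · ¬B = 1 · 1/2 = 1/2
(¬¬B ⇔ A) · ((B ⇔ B) · ¬B) = 1/2 · 1/2 = 1/2
This gives 1/2, which is below 3/4.

No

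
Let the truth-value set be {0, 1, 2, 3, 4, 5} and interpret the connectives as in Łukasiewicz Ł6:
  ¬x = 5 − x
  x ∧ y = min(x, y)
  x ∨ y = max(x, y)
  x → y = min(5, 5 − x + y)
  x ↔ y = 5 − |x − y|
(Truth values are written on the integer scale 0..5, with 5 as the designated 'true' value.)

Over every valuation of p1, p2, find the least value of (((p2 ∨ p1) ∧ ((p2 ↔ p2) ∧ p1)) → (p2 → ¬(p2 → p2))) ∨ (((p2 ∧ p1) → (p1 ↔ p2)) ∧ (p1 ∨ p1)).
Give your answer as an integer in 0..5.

3

Take p1 = 2, p2 = 5:
p2 ∨ p1 = 5 ∨ 2 = 5
p2 ↔ p2 = 5 ↔ 5 = 5
(p2 ↔ p2) ∧ p1 = 5 ∧ 2 = 2
(p2 ∨ p1) ∧ ((p2 ↔ p2) ∧ p1) = 5 ∧ 2 = 2
p2 → p2 = 5 → 5 = 5
¬(p2 → p2) = ¬5 = 0
p2 → ¬(p2 → p2) = 5 → 0 = 0
((p2 ∨ p1) ∧ ((p2 ↔ p2) ∧ p1)) → (p2 → ¬(p2 → p2)) = 2 → 0 = 3
p2 ∧ p1 = 5 ∧ 2 = 2
p1 ↔ p2 = 2 ↔ 5 = 2
(p2 ∧ p1) → (p1 ↔ p2) = 2 → 2 = 5
p1 ∨ p1 = 2 ∨ 2 = 2
((p2 ∧ p1) → (p1 ↔ p2)) ∧ (p1 ∨ p1) = 5 ∧ 2 = 2
(((p2 ∨ p1) ∧ ((p2 ↔ p2) ∧ p1)) → (p2 → ¬(p2 → p2))) ∨ (((p2 ∧ p1) → (p1 ↔ p2)) ∧ (p1 ∨ p1)) = 3 ∨ 2 = 3
No assignment yields a value below 3, so this is the minimum.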